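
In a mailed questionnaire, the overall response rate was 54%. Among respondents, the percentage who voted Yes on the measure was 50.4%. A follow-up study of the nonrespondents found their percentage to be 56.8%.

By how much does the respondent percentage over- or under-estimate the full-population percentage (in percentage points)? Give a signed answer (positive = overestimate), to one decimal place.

-2.9 percentage points

Nonresponse fraction = 1 − 0.54 = 0.46.
Bias = (nonresponse fraction) × (respondent percentage − nonrespondent percentage)
     = 0.46 × (50.4 − 56.8) = 0.46 × -6.4 = -2.944.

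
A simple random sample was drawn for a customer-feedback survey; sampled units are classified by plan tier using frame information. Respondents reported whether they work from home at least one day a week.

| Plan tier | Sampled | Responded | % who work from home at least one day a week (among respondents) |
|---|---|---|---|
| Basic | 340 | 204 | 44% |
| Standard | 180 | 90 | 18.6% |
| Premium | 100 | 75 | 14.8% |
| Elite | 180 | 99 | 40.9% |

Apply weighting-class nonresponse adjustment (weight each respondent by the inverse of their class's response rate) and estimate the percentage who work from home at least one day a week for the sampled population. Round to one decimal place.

33.9%

Response rates by class: Basic 204/340 = 60%, Standard 90/180 = 50%, Premium 75/100 = 75%, Elite 99/180 = 55%.
Weighting each respondent by the inverse class response rate inflates each class back to its sampled size, so the class weight is n_sampled:
  Basic: 340 × 44 = 14,960
  Standard: 180 × 18.6 = 3348
  Premium: 100 × 14.8 = 1480
  Elite: 180 × 40.9 = 7362
Adjusted estimate = 27,150 / 800 = 33.9375 → 33.9%.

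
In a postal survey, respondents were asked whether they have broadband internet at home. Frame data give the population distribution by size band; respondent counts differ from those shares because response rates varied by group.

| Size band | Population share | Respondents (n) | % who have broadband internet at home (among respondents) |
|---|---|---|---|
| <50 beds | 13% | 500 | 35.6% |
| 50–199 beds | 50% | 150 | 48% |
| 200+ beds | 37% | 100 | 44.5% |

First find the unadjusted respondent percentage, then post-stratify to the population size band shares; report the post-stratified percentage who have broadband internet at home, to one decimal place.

45.1%

Unadjusted (pooled respondent) estimate weights by respondent counts:
  (500/750)×35.6 + (150/750)×48 + (100/750)×44.5 = 39.2667%
Reweighting by population size band shares:
  0.13×35.6 + 0.5×48 + 0.37×44.5 = 45.093%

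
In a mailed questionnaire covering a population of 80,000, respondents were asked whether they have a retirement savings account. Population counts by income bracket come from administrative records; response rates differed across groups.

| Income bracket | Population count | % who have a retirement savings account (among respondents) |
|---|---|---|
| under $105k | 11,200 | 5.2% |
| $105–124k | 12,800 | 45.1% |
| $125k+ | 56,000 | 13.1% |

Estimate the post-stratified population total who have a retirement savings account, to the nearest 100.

13,700

Estimated count per cell = population count × respondent percentage:
  under $105k: 11,200 × 5.2% = 582.4
  $105–124k: 12,800 × 45.1% = 5772.8
  $125k+: 56,000 × 13.1% = 7336
Estimated total = 13691.2 → 13,700.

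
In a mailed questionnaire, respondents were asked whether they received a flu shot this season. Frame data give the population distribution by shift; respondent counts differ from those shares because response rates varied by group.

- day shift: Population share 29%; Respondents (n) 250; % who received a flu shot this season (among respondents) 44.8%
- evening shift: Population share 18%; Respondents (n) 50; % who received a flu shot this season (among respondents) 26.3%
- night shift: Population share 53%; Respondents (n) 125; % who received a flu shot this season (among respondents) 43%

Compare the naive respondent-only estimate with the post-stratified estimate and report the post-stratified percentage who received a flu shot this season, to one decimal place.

40.5%

Unadjusted (pooled respondent) estimate weights by respondent counts:
  (250/425)×44.8 + (50/425)×26.3 + (125/425)×43 = 42.0941%
Post-stratified estimate weights by population shares:
  0.29×44.8 + 0.18×26.3 + 0.53×43 = 40.516%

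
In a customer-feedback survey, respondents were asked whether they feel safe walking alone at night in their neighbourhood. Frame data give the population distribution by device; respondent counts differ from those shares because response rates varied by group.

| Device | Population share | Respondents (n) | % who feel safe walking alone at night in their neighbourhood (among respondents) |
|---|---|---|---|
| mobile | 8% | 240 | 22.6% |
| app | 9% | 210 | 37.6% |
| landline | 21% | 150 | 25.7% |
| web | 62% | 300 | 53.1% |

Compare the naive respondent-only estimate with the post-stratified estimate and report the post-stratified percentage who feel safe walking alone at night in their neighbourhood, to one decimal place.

43.5%

Without adjustment, the pooled respondent share is:
  (240/900)×22.6 + (210/900)×37.6 + (150/900)×25.7 + (300/900)×53.1 = 36.7833%
Reweighting by population device shares:
  0.08×22.6 + 0.09×37.6 + 0.21×25.7 + 0.62×53.1 = 43.511%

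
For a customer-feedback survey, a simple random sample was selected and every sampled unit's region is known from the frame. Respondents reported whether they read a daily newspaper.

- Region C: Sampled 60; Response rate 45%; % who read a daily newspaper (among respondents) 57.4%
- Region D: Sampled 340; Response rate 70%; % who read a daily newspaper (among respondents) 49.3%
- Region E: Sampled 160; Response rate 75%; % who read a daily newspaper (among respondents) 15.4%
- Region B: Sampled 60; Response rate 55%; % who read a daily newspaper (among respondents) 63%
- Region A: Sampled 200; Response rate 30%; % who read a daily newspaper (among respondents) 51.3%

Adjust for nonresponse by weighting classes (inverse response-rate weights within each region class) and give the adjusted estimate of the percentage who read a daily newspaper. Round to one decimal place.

44.8%

Weighting each respondent by the inverse class response rate inflates each class back to its sampled size, so the class weight is n_sampled:
  Region C: 60 × 57.4 = 3444
  Region D: 340 × 49.3 = 16,762
  Region E: 160 × 15.4 = 2464
  Region B: 60 × 63 = 3780
  Region A: 200 × 51.3 = 10,260
Adjusted estimate = 36,710 / 820 = 44.7683 → 44.8%.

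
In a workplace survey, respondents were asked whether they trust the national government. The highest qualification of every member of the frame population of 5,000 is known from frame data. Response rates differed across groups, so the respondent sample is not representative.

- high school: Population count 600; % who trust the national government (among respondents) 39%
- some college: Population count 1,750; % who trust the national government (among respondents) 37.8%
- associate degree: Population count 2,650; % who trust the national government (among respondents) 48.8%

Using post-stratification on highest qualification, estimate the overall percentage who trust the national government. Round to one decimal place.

43.8%

Post-stratification weights by population share, not respondent share:
  high school: (600/5,000) × 39 = 4.68
  some college: (1,750/5,000) × 37.8 = 13.23
  associate degree: (2,650/5,000) × 48.8 = 25.864
Post-stratified estimate = 43.774 → 43.8%.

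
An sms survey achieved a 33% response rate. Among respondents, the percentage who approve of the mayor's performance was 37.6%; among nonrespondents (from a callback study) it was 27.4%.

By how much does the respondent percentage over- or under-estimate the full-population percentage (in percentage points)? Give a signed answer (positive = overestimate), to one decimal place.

+6.8 percentage points

Nonresponse fraction = 1 − 0.33 = 0.67.
Bias = (nonresponse fraction) × (respondent percentage − nonrespondent percentage)
     = 0.67 × (37.6 − 27.4) = 0.67 × 10.2 = 6.834.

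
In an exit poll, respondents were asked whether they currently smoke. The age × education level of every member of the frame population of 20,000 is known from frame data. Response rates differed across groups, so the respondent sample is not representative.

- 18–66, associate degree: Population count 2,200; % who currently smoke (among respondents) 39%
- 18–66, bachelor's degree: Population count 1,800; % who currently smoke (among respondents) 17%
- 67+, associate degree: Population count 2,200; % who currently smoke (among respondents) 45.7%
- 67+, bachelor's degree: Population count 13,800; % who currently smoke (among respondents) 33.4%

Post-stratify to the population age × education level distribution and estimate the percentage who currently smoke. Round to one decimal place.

Weight each group's respondent value by its population share:
  18–66, associate degree: (2,200/20,000) × 39 = 4.29
  18–66, bachelor's degree: (1,800/20,000) × 17 = 1.53
  67+, associate degree: (2,200/20,000) × 45.7 = 5.027
  67+, bachelor's degree: (13,800/20,000) × 33.4 = 23.046
Post-stratified estimate = 33.893 → 33.9%.

33.9%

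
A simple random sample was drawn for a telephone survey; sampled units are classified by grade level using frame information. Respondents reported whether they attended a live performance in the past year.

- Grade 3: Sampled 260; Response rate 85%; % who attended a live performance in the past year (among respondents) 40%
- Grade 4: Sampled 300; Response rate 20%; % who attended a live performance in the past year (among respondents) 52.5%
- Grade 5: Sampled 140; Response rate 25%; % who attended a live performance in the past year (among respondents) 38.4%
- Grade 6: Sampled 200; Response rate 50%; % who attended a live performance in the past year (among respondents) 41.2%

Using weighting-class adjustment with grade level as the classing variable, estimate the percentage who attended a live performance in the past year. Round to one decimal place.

44.2%

Inverse-response-rate weighting restores each class to its sampled count, so class totals weight by n_sampled:
  Grade 3: 260 × 40 = 10,400
  Grade 4: 300 × 52.5 = 15,750
  Grade 5: 140 × 38.4 = 5376
  Grade 6: 200 × 41.2 = 8240
Adjusted estimate = 39,766 / 900 = 44.1844 → 44.2%.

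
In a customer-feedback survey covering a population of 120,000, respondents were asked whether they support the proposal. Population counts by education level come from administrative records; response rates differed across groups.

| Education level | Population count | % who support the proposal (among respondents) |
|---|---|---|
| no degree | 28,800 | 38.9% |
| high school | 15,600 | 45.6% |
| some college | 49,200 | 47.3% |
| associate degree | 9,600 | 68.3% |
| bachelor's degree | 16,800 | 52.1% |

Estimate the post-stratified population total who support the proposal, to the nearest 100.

56,900

Each cell contributes its population count × the respondent rate:
  no degree: 28,800 × 38.9% = 11203.2
  high school: 15,600 × 45.6% = 7113.6
  some college: 49,200 × 47.3% = 23271.6
  associate degree: 9,600 × 68.3% = 6556.8
  bachelor's degree: 16,800 × 52.1% = 8752.8
Estimated total = 56,898 → 56,900.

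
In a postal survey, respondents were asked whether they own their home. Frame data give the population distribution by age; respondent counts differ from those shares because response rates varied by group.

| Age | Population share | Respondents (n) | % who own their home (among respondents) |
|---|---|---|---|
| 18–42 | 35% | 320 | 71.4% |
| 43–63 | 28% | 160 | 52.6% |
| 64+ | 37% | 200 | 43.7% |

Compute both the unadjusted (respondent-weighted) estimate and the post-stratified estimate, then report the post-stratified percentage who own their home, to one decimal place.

55.9%

Unadjusted (pooled respondent) estimate weights by respondent counts:
  (320/680)×71.4 + (160/680)×52.6 + (200/680)×43.7 = 58.8294%
Post-stratifying to population shares instead:
  0.35×71.4 + 0.28×52.6 + 0.37×43.7 = 55.887%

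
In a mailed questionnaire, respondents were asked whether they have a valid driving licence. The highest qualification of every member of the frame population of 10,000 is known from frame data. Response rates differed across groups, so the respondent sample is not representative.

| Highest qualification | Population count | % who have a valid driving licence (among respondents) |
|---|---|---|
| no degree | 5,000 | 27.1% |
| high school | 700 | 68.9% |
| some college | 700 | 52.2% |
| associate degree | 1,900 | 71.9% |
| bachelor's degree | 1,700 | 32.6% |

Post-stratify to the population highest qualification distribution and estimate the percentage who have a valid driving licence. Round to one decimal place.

41.2%

Each cell contributes population-share × respondent value:
  no degree: (5,000/10,000) × 27.1 = 13.55
  high school: (700/10,000) × 68.9 = 4.823
  some college: (700/10,000) × 52.2 = 3.654
  associate degree: (1,900/10,000) × 71.9 = 13.661
  bachelor's degree: (1,700/10,000) × 32.6 = 5.542
Post-stratified estimate = 41.23 → 41.2%.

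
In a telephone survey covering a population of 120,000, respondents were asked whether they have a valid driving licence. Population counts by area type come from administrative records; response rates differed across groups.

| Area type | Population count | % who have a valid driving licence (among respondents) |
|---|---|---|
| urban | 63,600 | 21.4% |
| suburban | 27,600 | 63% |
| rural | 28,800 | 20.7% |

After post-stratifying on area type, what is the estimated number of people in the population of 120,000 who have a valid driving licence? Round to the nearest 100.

Estimated count per cell = population count × respondent percentage:
  urban: 63,600 × 21.4% = 13610.4
  suburban: 27,600 × 63% = 17,388
  rural: 28,800 × 20.7% = 5961.6
Estimated total = 36,960 → 37,000.

37,000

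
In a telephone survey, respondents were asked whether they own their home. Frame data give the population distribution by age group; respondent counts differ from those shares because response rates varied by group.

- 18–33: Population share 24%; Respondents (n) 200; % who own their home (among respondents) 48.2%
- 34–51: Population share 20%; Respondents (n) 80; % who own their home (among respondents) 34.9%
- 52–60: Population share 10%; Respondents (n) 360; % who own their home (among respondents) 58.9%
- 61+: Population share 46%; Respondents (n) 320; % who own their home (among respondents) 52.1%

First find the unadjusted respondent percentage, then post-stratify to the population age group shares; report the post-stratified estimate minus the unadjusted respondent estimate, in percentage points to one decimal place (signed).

-4.0 percentage points

Naive respondent-only estimate (weights = respondent counts):
  (200/960)×48.2 + (80/960)×34.9 + (360/960)×58.9 + (320/960)×52.1 = 52.4042%
Reweighting by population age group shares:
  0.24×48.2 + 0.2×34.9 + 0.1×58.9 + 0.46×52.1 = 48.404%
Difference = 48.404 − 52.4042 = -4.0002 pp.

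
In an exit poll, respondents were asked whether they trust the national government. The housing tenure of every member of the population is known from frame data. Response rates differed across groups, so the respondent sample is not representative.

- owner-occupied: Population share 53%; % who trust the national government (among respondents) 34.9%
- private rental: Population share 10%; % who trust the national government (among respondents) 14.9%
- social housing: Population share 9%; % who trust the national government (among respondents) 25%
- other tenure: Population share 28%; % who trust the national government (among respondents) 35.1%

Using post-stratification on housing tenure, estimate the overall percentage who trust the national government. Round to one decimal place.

32.1%

Reweight to the known housing tenure distribution:
  owner-occupied: 0.53 × 34.9 = 18.497
  private rental: 0.1 × 14.9 = 1.49
  social housing: 0.09 × 25 = 2.25
  other tenure: 0.28 × 35.1 = 9.828
Post-stratified estimate = 32.065 → 32.1%.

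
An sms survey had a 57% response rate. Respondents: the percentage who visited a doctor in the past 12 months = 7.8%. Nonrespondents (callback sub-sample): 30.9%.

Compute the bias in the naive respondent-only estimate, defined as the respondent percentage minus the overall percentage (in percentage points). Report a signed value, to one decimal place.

-9.9 percentage points

Nonresponse fraction = 1 − 0.57 = 0.43.
Bias = (nonresponse fraction) × (respondent percentage − nonrespondent percentage)
     = 0.43 × (7.8 − 30.9) = 0.43 × -23.1 = -9.933.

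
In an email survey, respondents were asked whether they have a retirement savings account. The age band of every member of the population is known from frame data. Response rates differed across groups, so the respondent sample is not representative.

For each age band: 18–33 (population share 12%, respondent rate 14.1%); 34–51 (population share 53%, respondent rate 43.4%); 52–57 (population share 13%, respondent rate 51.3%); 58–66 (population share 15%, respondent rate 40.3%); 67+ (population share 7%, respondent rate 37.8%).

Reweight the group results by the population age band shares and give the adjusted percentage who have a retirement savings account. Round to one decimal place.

Weight each group's respondent value by its population share:
  18–33: 0.12 × 14.1 = 1.692
  34–51: 0.53 × 43.4 = 23.002
  52–57: 0.13 × 51.3 = 6.669
  58–66: 0.15 × 40.3 = 6.045
  67+: 0.07 × 37.8 = 2.646
Post-stratified estimate = 40.054 → 40.1%.

40.1%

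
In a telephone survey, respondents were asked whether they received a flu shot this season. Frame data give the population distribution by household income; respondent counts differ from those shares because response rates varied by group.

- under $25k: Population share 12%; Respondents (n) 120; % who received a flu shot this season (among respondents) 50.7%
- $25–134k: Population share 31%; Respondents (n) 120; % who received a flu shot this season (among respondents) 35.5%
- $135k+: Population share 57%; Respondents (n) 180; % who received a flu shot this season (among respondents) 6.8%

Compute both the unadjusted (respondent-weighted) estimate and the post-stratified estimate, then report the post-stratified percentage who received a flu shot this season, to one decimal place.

Naive respondent-only estimate (weights = respondent counts):
  (120/420)×50.7 + (120/420)×35.5 + (180/420)×6.8 = 27.5429%
Post-stratified estimate weights by population shares:
  0.12×50.7 + 0.31×35.5 + 0.57×6.8 = 20.965%

21.0%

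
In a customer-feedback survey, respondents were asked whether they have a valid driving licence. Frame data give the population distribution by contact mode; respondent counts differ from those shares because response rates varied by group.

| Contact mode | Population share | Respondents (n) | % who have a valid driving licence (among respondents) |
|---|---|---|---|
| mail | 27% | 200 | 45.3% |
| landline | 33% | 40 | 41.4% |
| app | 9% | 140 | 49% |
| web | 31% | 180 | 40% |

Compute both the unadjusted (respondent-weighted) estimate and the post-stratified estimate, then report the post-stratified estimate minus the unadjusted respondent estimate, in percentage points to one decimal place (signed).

-1.5 percentage points

Without adjustment, the pooled respondent share is:
  (200/560)×45.3 + (40/560)×41.4 + (140/560)×49 + (180/560)×40 = 44.2429%
Post-stratifying to population shares instead:
  0.27×45.3 + 0.33×41.4 + 0.09×49 + 0.31×40 = 42.703%
Difference = 42.703 − 44.2429 = -1.5399 pp.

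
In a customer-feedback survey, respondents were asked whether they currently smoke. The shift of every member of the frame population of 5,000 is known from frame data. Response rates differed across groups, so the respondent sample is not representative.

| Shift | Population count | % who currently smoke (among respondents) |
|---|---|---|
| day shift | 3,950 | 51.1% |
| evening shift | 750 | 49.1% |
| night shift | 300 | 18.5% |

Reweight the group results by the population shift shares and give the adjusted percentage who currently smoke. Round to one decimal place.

48.8%

Each cell contributes population-share × respondent value:
  day shift: (3,950/5,000) × 51.1 = 40.369
  evening shift: (750/5,000) × 49.1 = 7.365
  night shift: (300/5,000) × 18.5 = 1.11
Post-stratified estimate = 48.844 → 48.8%.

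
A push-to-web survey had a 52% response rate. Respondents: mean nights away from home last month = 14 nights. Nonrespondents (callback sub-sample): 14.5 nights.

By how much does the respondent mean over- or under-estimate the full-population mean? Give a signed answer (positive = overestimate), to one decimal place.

-0.2

Nonresponse fraction = 1 − 0.52 = 0.48.
Bias = (nonresponse fraction) × (respondent mean − nonrespondent mean)
     = 0.48 × (14 − 14.5) = 0.48 × -0.5 = -0.24.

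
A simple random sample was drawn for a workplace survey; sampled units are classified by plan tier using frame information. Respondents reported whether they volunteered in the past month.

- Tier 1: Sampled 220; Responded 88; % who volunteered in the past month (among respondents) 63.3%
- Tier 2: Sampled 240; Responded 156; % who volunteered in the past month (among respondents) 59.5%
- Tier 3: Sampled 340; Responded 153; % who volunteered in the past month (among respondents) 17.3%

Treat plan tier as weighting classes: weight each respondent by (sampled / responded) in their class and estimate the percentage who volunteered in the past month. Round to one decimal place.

Response rates by class: Tier 1 88/220 = 40%, Tier 2 156/240 = 65%, Tier 3 153/340 = 45%.
Inverse-response-rate weighting restores each class to its sampled count, so class totals weight by n_sampled:
  Tier 1: 220 × 63.3 = 13,926
  Tier 2: 240 × 59.5 = 14,280
  Tier 3: 340 × 17.3 = 5882
Adjusted estimate = 34,088 / 800 = 42.61 → 42.6%.

42.6%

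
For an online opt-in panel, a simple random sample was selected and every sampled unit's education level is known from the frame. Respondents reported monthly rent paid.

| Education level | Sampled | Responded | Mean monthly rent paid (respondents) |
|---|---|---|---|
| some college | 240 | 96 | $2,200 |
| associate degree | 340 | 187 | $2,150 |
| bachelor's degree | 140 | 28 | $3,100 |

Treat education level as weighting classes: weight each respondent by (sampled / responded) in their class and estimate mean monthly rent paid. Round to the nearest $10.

Response rates by class: some college 96/240 = 40%, associate degree 187/340 = 55%, bachelor's degree 28/140 = 20%.
With weight = n_sampled/n_responded per class, the weighted class total is n_sampled:
  some college: 240 × 2200 = 528,000
  associate degree: 340 × 2150 = 731,000
  bachelor's degree: 140 × 3100 = 434,000
Adjusted estimate = 1,693,000 / 720 = 2351.39 → $2,350.

$2,350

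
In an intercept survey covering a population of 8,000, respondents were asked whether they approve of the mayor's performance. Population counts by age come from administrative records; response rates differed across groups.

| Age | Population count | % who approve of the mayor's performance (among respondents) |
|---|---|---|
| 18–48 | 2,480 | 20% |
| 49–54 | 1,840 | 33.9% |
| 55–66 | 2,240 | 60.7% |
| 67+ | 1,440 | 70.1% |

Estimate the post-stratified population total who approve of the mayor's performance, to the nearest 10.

Each cell contributes its population count × the respondent rate:
  18–48: 2,480 × 20% = 496
  49–54: 1,840 × 33.9% = 623.76
  55–66: 2,240 × 60.7% = 1359.68
  67+: 1,440 × 70.1% = 1009.44
Estimated total = 3488.88 → 3,490.

3,490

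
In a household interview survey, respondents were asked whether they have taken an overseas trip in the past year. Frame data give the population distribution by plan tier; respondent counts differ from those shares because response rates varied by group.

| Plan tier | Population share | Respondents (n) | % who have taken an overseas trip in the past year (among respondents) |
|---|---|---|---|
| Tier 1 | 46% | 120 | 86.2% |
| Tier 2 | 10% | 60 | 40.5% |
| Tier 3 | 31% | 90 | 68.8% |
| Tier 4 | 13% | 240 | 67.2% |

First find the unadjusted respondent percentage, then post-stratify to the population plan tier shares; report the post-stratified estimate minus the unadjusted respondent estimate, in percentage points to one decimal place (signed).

+5.0 percentage points

Naive respondent-only estimate (weights = respondent counts):
  (120/510)×86.2 + (60/510)×40.5 + (90/510)×68.8 + (240/510)×67.2 = 68.8118%
Post-stratified estimate weights by population shares:
  0.46×86.2 + 0.1×40.5 + 0.31×68.8 + 0.13×67.2 = 73.766%
Difference = 73.766 − 68.8118 = 4.9542 pp.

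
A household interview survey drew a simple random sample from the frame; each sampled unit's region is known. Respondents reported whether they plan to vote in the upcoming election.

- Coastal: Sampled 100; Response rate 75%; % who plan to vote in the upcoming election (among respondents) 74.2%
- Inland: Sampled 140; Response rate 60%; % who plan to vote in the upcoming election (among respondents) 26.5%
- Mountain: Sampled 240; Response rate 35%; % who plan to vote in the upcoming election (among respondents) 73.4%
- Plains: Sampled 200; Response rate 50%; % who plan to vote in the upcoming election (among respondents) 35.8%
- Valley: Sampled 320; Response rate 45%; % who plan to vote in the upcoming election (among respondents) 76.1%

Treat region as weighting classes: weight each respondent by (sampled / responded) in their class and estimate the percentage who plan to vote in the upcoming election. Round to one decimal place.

Inverse-response-rate weighting restores each class to its sampled count, so class totals weight by n_sampled:
  Coastal: 100 × 74.2 = 7420
  Inland: 140 × 26.5 = 3710
  Mountain: 240 × 73.4 = 17,616
  Plains: 200 × 35.8 = 7160
  Valley: 320 × 76.1 = 24,352
Adjusted estimate = 60,258 / 1,000 = 60.258 → 60.3%.

60.3%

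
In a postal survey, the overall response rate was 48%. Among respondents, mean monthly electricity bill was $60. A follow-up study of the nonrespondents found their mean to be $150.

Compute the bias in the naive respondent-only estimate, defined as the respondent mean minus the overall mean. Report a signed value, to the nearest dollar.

Nonresponse fraction = 1 − 0.48 = 0.52.
Bias = (nonresponse fraction) × (respondent mean − nonrespondent mean)
     = 0.52 × (60 − 150) = 0.52 × -90 = -46.8.

-$47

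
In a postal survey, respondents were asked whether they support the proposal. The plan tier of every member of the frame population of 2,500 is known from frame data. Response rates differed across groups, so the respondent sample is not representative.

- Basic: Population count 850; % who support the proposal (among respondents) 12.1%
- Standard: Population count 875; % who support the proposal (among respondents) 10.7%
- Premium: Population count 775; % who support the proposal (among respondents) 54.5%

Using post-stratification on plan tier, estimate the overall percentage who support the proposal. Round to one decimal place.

Reweight to the known plan tier distribution:
  Basic: (850/2,500) × 12.1 = 4.114
  Standard: (875/2,500) × 10.7 = 3.745
  Premium: (775/2,500) × 54.5 = 16.895
Post-stratified estimate = 24.754 → 24.8%.

24.8%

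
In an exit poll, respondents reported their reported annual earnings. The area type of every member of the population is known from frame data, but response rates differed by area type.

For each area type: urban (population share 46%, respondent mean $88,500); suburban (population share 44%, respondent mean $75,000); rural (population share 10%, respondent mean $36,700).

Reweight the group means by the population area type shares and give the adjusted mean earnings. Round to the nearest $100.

$77,400

Post-stratification weights by population share, not respondent share:
  urban: 0.46 × 88,500 = 40,710
  suburban: 0.44 × 75,000 = 33,000
  rural: 0.1 × 36,700 = 3670
Post-stratified estimate = 77,380 → $77,400.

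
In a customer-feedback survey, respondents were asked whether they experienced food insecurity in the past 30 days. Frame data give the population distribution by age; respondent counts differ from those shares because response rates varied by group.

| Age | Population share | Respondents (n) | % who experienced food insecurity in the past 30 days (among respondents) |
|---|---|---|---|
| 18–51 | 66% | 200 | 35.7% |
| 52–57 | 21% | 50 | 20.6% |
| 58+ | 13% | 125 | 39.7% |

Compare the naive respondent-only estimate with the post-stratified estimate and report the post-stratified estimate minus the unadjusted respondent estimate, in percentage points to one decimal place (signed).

Naive respondent-only estimate (weights = respondent counts):
  (200/375)×35.7 + (50/375)×20.6 + (125/375)×39.7 = 35.02%
Post-stratifying to population shares instead:
  0.66×35.7 + 0.21×20.6 + 0.13×39.7 = 33.049%
Difference = 33.049 − 35.02 = -1.971 pp.

-2.0 percentage points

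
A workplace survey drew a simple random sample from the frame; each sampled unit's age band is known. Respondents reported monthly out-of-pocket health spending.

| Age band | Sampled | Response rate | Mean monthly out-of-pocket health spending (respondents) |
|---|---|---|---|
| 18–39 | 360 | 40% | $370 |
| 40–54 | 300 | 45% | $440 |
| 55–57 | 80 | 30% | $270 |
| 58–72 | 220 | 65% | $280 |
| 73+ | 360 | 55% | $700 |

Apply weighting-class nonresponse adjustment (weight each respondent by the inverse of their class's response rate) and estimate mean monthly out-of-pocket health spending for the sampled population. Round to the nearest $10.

With weight = n_sampled/n_responded per class, the weighted class total is n_sampled:
  18–39: 360 × 370 = 133,200
  40–54: 300 × 440 = 132,000
  55–57: 80 × 270 = 21,600
  58–72: 220 × 280 = 61,600
  73+: 360 × 700 = 252,000
Adjusted estimate = 600,400 / 1,320 = 454.848 → $450.

$450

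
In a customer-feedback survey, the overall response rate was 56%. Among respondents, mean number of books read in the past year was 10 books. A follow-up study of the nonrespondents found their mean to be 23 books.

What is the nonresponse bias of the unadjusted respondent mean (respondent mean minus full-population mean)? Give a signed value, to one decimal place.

Nonresponse fraction = 1 − 0.56 = 0.44.
Bias = (nonresponse fraction) × (respondent mean − nonrespondent mean)
     = 0.44 × (10 − 23) = 0.44 × -13 = -5.72.

-5.7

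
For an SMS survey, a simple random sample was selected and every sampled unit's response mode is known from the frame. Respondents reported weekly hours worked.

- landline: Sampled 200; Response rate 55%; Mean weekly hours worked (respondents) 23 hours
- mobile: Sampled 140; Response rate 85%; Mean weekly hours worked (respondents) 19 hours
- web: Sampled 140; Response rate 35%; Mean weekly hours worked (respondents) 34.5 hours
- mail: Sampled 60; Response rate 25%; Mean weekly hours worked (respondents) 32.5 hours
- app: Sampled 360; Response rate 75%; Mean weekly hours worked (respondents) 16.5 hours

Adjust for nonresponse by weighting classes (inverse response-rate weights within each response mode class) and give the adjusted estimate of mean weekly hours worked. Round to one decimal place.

22.2

Inverse-response-rate weighting restores each class to its sampled count, so class totals weight by n_sampled:
  landline: 200 × 23 = 4600
  mobile: 140 × 19 = 2660
  web: 140 × 34.5 = 4830
  mail: 60 × 32.5 = 1950
  app: 360 × 16.5 = 5940
Adjusted estimate = 19,980 / 900 = 22.2 → 22.2.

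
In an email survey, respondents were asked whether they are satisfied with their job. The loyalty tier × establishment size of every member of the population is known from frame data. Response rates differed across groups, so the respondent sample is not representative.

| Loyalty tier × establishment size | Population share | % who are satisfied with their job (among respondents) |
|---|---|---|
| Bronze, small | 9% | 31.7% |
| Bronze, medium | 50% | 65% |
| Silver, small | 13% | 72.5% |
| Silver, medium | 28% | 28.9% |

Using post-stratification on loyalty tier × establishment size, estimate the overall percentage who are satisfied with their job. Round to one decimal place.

Weight each group's respondent value by its population share:
  Bronze, small: 0.09 × 31.7 = 2.853
  Bronze, medium: 0.5 × 65 = 32.5
  Silver, small: 0.13 × 72.5 = 9.425
  Silver, medium: 0.28 × 28.9 = 8.092
Post-stratified estimate = 52.87 → 52.9%.

52.9%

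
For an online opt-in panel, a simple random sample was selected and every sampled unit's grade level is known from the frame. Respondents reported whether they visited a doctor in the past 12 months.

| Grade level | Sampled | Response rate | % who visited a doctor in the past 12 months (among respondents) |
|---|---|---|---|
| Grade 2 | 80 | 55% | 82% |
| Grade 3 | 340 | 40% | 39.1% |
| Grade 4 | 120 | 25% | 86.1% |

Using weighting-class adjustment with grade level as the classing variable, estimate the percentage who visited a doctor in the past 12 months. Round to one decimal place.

Inverse-response-rate weighting restores each class to its sampled count, so class totals weight by n_sampled:
  Grade 2: 80 × 82 = 6560
  Grade 3: 340 × 39.1 = 13,294
  Grade 4: 120 × 86.1 = 10,332
Adjusted estimate = 30,186 / 540 = 55.9 → 55.9%.

55.9%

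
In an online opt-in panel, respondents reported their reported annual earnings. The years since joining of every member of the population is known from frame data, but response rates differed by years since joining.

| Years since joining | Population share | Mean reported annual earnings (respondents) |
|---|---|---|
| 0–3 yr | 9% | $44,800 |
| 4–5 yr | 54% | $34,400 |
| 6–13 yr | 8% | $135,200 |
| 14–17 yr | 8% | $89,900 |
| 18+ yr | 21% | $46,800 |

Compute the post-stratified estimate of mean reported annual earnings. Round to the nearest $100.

$50,400

Weight each group's respondent value by its population share:
  0–3 yr: 0.09 × 44,800 = 4032
  4–5 yr: 0.54 × 34,400 = 18,576
  6–13 yr: 0.08 × 135,200 = 10,816
  14–17 yr: 0.08 × 89,900 = 7192
  18+ yr: 0.21 × 46,800 = 9828
Post-stratified estimate = 50,444 → $50,400.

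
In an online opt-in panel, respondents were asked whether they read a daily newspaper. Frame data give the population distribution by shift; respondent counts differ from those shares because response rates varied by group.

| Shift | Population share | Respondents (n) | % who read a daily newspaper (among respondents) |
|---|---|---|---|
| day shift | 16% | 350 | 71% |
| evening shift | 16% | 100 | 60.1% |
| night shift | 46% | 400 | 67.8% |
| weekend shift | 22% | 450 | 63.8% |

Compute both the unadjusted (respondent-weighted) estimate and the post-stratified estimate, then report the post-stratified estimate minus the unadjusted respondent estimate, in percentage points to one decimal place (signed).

-0.5 percentage points

Naive respondent-only estimate (weights = respondent counts):
  (350/1300)×71 + (100/1300)×60.1 + (400/1300)×67.8 + (450/1300)×63.8 = 66.6846%
Reweighting by population shift shares:
  0.16×71 + 0.16×60.1 + 0.46×67.8 + 0.22×63.8 = 66.2%
Difference = 66.2 − 66.6846 = -0.4846 pp.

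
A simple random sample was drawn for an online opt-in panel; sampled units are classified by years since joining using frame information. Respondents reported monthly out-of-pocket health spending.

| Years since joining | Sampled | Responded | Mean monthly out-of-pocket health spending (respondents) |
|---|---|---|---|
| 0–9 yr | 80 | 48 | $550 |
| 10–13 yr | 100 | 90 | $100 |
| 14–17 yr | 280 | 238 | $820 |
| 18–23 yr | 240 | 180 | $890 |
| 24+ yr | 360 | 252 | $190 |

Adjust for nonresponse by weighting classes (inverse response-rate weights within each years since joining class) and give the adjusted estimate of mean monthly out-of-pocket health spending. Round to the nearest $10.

$530

Class response rates: 0–9 yr 48/80 = 60%, 10–13 yr 90/100 = 90%, 14–17 yr 238/280 = 85%, 18–23 yr 180/240 = 75%, 24+ yr 252/360 = 70%.
Weighting each respondent by the inverse class response rate inflates each class back to its sampled size, so the class weight is n_sampled:
  0–9 yr: 80 × 550 = 44,000
  10–13 yr: 100 × 100 = 10,000
  14–17 yr: 280 × 820 = 229,600
  18–23 yr: 240 × 890 = 213,600
  24+ yr: 360 × 190 = 68,400
Adjusted estimate = 565,600 / 1,060 = 533.585 → $530.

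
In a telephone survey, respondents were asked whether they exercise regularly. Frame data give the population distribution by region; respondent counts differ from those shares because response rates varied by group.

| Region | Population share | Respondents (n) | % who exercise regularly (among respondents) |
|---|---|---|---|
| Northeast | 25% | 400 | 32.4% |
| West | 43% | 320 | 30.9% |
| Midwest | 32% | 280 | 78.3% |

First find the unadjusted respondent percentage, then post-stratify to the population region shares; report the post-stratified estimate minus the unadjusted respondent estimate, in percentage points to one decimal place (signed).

Without adjustment, the pooled respondent share is:
  (400/1000)×32.4 + (320/1000)×30.9 + (280/1000)×78.3 = 44.772%
Post-stratified estimate weights by population shares:
  0.25×32.4 + 0.43×30.9 + 0.32×78.3 = 46.443%
Difference = 46.443 − 44.772 = 1.671 pp.

+1.7 percentage points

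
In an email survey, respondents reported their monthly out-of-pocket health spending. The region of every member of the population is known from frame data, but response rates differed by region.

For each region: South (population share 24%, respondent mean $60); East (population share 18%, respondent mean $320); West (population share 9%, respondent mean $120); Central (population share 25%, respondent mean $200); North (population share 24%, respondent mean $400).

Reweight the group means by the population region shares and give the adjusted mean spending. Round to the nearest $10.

Each cell contributes population-share × respondent value:
  South: 0.24 × 60 = 14.4
  East: 0.18 × 320 = 57.6
  West: 0.09 × 120 = 10.8
  Central: 0.25 × 200 = 50
  North: 0.24 × 400 = 96
Post-stratified estimate = 228.8 → $230.

$230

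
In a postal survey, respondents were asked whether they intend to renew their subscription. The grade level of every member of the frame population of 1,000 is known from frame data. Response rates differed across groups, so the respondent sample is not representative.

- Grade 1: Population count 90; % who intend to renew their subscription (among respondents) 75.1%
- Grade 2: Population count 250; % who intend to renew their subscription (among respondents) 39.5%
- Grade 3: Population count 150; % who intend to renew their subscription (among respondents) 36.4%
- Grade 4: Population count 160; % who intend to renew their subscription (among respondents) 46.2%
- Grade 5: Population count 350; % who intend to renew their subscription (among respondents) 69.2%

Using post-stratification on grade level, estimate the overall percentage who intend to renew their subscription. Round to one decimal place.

53.7%

Post-stratification weights by population share, not respondent share:
  Grade 1: (90/1,000) × 75.1 = 6.759
  Grade 2: (250/1,000) × 39.5 = 9.875
  Grade 3: (150/1,000) × 36.4 = 5.46
  Grade 4: (160/1,000) × 46.2 = 7.392
  Grade 5: (350/1,000) × 69.2 = 24.22
Post-stratified estimate = 53.706 → 53.7%.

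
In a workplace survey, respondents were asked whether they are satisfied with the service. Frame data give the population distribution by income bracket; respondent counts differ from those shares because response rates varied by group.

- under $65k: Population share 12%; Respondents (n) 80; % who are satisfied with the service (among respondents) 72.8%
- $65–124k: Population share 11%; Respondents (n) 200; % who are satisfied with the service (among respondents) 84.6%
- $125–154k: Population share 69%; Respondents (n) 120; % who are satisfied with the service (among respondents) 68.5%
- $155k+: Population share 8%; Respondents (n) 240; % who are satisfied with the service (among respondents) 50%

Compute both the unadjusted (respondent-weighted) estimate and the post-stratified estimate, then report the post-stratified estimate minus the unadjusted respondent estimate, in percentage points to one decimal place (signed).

+2.2 percentage points

Unadjusted (pooled respondent) estimate weights by respondent counts:
  (80/640)×72.8 + (200/640)×84.6 + (120/640)×68.5 + (240/640)×50 = 67.1312%
Reweighting by population income bracket shares:
  0.12×72.8 + 0.11×84.6 + 0.69×68.5 + 0.08×50 = 69.307%
Difference = 69.307 − 67.1312 = 2.1757 pp.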